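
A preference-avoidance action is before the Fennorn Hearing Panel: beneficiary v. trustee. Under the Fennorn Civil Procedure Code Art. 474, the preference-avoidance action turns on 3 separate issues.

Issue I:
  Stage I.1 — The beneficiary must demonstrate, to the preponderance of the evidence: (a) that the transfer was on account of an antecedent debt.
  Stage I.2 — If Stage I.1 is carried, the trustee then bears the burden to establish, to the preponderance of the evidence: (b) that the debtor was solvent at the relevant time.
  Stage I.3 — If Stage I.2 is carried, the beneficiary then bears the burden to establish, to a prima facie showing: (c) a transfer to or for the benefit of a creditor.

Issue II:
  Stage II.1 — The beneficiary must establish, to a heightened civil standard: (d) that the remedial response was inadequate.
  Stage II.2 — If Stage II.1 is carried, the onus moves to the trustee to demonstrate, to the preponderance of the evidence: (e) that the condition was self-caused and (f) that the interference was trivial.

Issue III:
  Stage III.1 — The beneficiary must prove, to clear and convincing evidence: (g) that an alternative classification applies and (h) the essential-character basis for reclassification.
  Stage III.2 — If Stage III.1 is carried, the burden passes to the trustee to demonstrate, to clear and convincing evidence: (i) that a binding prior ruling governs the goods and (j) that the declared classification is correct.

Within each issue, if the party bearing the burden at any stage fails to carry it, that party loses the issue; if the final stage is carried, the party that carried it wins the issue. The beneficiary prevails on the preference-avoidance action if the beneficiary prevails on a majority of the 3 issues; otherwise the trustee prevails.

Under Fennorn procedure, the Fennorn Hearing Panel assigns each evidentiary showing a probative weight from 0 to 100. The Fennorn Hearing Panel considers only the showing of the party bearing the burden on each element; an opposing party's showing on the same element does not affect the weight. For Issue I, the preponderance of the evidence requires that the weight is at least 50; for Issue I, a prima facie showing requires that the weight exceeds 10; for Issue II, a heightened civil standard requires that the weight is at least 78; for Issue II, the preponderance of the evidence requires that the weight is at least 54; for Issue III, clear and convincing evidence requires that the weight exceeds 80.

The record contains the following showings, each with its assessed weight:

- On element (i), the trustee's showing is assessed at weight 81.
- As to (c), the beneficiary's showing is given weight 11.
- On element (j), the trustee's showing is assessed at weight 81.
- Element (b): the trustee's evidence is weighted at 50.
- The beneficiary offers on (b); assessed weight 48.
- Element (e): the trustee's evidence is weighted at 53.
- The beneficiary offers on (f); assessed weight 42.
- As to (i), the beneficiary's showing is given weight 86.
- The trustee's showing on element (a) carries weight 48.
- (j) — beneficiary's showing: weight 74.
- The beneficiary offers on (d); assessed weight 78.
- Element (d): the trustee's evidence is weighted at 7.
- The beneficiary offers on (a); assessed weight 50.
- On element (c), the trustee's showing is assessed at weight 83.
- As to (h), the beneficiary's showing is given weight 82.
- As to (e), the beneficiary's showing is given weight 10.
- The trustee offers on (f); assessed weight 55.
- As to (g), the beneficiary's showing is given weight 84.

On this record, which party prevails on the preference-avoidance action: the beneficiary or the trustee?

— Issue I —
At Stage I.1 the beneficiary must meet the preponderance of the evidence (weight is at least 50): on (a) the weight is 50 (the trustee's 48 is given no effect), ≥ 50, so (a) meets the standard.
  Stage I.1 carried; the burden shifts to the trustee.
At Stage I.2 the trustee must meet the preponderance of the evidence (weight is at least 50): on (b) the weight is 50 (the beneficiary's 48 is given no effect), which does reach 50, so (b) meets the standard.
  All elements met. The burden passes to the beneficiary.
At Stage I.3 the beneficiary must meet a prima facie showing (weight exceeds 10): on (c) the weight is 11 (the trustee's 83 is given no effect), which does exceed 10, so (c) meets the standard.
  The beneficiary carries the last stage.
All stages carried — the beneficiary prevails on this issue.
— Issue II —
Stage II.1 — burden on beneficiary; standard: a heightened civil standard (weight is at least 78).
    (d): 78 (trustee's 7 disregarded) ≥ 78 [met]
  Stage II.1 carried; the burden shifts to the trustee.
Stage II.2 — burden on trustee; standard: the preponderance of the evidence (weight is at least 54).
    (e): 53 (beneficiary's 10 disregarded) < 54 [not met]
    (f): 55 (beneficiary's 42 disregarded) ≥ 54 [met]
  Not every element is met, so the trustee fails to carry Stage II.2.
So the beneficiary prevails on this issue.
— Issue III —
Stage III.1 — burden on beneficiary; standard: clear and convincing evidence (weight exceeds 80).
    (g): 84 > 80 [met]
    (h): 82 > 80 [met]
  Stage III.1 carried; the burden shifts to the trustee.
Stage III.2 — burden on trustee; standard: clear and convincing evidence (weight exceeds 80).
    (i): 81 (beneficiary's 86 disregarded) > 80 [met]
    (j): 81 (beneficiary's 74 disregarded) > 80 [met]
  The trustee carries the last stage.
All stages carried — the trustee prevails on this issue.
Per-issue: Issue I → beneficiary; Issue II → beneficiary; Issue III → trustee. The beneficiary must prevail on a majority of issues; overall, the beneficiary prevails.

beneficiary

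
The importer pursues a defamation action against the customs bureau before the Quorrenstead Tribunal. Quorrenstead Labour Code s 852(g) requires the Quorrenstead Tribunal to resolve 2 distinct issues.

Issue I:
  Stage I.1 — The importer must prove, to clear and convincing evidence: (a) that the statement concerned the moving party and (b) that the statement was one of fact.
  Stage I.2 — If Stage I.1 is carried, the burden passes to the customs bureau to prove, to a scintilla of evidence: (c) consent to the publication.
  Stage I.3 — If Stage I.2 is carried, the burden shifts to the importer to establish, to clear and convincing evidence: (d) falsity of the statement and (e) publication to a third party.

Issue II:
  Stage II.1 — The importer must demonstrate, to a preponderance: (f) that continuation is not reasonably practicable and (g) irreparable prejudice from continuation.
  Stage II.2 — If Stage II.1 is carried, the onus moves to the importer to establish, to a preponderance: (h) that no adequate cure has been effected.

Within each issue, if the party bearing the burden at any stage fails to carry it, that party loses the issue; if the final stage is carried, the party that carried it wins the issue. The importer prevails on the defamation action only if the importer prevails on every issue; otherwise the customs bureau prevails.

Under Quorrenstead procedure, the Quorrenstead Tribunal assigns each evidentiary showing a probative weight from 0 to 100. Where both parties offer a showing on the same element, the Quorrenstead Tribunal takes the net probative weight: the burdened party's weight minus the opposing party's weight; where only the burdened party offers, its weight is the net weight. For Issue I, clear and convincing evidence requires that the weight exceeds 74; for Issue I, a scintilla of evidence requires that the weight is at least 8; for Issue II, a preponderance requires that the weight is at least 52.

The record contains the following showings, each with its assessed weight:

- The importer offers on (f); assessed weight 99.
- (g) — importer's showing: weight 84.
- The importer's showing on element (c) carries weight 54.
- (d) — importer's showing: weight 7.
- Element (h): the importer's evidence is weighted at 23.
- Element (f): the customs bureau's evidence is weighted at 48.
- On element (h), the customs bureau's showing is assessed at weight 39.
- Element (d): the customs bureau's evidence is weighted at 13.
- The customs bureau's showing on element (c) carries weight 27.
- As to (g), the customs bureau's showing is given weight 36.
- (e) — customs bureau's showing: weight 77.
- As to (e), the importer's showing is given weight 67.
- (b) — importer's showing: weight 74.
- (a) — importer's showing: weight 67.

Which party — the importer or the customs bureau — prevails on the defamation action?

customs bureau

— Issue I —
At Stage I.1 the importer must meet clear and convincing evidence (weight exceeds 74): on (a) the weight is 67, ≤ 74, so (a) does not meet the standard; on (b) the weight is 74, ≤ 74, so (b) does not meet the standard.
  Stage I.1 not carried; the importer fails its burden.
So the customs bureau prevails on this issue.
— Issue II —
At Stage II.1 the importer must meet a preponderance (weight is at least 52): on (f) the weight is 99 less the opposing 48 gives net 51, < 52, so (f) does not meet the standard; on (g) the weight is 84 less the opposing 36 gives net 48, which does not reach 52, so (g) does not meet the standard.
  The importer does not carry Stage II.1.
The customs bureau prevails on this issue.
Per-issue: Issue I → customs bureau; Issue II → customs bureau. The importer must prevail on every issue; overall, the customs bureau prevails.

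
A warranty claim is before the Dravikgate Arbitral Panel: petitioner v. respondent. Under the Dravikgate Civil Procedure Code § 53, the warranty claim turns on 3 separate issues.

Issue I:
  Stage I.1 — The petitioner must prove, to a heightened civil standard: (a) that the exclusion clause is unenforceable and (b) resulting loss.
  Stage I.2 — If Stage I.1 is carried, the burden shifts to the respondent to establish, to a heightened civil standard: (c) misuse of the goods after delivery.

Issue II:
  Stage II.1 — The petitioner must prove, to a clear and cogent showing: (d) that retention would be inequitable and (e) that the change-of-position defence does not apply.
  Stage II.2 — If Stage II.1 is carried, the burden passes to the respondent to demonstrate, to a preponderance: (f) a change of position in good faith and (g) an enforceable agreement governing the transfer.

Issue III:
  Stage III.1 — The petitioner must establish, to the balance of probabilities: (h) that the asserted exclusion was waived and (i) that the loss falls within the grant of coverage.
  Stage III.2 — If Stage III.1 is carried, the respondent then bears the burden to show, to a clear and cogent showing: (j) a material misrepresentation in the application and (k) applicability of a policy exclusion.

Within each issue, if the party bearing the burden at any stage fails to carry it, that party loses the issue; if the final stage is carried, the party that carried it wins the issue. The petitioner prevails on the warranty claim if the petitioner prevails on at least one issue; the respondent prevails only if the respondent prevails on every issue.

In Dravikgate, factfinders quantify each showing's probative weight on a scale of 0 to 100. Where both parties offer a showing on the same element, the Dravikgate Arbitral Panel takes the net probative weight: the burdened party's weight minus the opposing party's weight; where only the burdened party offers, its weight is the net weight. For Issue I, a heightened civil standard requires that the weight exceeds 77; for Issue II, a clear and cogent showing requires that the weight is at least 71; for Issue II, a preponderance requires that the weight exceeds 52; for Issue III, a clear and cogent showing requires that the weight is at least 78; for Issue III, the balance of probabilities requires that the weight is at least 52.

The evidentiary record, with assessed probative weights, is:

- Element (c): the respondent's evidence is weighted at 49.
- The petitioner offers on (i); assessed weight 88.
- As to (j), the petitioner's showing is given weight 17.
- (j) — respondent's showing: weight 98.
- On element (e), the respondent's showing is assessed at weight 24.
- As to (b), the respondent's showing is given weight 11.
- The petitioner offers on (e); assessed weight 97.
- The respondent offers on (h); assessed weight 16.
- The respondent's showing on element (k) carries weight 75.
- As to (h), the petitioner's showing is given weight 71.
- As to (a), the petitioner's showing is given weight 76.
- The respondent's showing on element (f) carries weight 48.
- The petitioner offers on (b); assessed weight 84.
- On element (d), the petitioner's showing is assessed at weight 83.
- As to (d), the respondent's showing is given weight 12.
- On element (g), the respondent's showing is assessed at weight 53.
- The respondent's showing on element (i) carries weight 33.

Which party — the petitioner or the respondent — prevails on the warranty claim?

— Issue I —
At Stage I.1 the petitioner must meet a heightened civil standard (weight exceeds 77): on (a) the weight is 76, ≤ 77, so (a) does not meet the standard; on (b) the weight is 84 less the opposing 11 gives net 73, which does not exceed 77, so (b) does not meet the standard.
  Not every element is met, so the petitioner fails to carry Stage I.1.
So the respondent prevails on this issue.
— Issue II —
Stage II.1 (petitioner, a clear and cogent showing, weight is at least 71): (d) net 83−12=71 ≥ 71 — meets; (e) net 97−24=73 ≥ 71 — meets.
  Stage II.1 is satisfied; the onus moves to the respondent.
Stage II.2 (respondent, a preponderance, weight exceeds 52): (f) 48 ≤ 52 — fails; (g) 53 > 52 — meets.
  Stage II.2 not carried; the respondent fails its burden.
The petitioner prevails on this issue.
— Issue III —
At Stage III.1 the petitioner must meet the balance of probabilities (weight is at least 52): on (h) the weight is 71 less the opposing 16 gives net 55, which does reach 52, so (h) meets the standard; on (i) the weight is 88 less the opposing 33 gives net 55, which does reach 52, so (i) meets the standard.
  Stage III.1 is satisfied; the onus moves to the respondent.
At Stage III.2 the respondent must meet a clear and cogent showing (weight is at least 78): on (j) the weight is 98 less the opposing 17 gives net 81, ≥ 78, so (j) meets the standard; on (k) the weight is 75, < 78, so (k) does not meet the standard.
  Stage III.2 not carried; the respondent fails its burden.
The analysis ends at Stage III.2; the petitioner prevails on this issue.
Per-issue: Issue I → respondent; Issue II → petitioner; Issue III → petitioner. The petitioner must prevail on at least one issue; overall, the petitioner prevails.

petitioner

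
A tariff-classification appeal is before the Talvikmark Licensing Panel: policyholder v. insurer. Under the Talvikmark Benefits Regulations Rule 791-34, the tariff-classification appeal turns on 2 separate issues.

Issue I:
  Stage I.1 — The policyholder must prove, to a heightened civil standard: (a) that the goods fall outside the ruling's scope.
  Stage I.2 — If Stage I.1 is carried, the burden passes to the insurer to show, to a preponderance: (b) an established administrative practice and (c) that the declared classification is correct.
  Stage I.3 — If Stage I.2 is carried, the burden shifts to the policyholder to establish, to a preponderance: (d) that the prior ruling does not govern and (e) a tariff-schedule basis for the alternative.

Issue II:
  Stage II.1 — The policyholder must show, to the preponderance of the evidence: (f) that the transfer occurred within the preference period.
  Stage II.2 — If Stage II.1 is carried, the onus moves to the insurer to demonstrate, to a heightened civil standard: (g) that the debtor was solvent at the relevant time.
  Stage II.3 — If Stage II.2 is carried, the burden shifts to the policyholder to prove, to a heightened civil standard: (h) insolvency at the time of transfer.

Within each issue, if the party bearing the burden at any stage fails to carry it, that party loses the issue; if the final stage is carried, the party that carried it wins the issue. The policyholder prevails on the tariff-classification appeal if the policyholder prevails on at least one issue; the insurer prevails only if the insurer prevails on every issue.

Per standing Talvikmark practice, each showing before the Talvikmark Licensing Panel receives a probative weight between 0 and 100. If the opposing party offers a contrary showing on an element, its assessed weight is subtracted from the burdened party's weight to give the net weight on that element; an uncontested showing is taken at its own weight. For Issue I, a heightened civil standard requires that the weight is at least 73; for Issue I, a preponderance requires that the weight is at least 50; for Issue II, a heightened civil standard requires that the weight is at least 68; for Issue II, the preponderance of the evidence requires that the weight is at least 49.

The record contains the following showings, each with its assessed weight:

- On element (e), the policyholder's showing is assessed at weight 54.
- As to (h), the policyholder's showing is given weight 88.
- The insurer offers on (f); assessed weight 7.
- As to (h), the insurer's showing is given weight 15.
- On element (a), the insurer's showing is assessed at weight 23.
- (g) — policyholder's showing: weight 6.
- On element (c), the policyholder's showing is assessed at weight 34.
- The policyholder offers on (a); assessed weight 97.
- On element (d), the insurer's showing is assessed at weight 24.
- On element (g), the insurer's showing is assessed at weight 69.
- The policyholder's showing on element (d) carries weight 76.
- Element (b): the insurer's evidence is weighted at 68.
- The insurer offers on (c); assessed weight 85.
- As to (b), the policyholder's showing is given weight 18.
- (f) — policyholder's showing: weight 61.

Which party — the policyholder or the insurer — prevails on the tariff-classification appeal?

policyholder

— Issue I —
At Stage I.1 the policyholder must meet a heightened civil standard (weight is at least 73): on (a) the weight is 97 less the opposing 23 gives net 74, which does reach 73, so (a) meets the standard.
  All elements met. The burden passes to the insurer.
At Stage I.2 the insurer must meet a preponderance (weight is at least 50): on (b) the weight is 68 less the opposing 18 gives net 50, which does reach 50, so (b) meets the standard; on (c) the weight is 85 less the opposing 34 gives net 51, which does reach 50, so (c) meets the standard.
  Stage I.2 is satisfied; the onus moves to the policyholder.
At Stage I.3 the policyholder must meet a preponderance (weight is at least 50): on (d) the weight is 76 less the opposing 24 gives net 52, ≥ 50, so (d) meets the standard; on (e) the weight is 54, ≥ 50, so (e) meets the standard.
  The policyholder carries the last stage.
Every stage carried; the policyholder prevails on this issue.
— Issue II —
At Stage II.1 the policyholder must meet the preponderance of the evidence (weight is at least 49): on (f) the weight is 61 less the opposing 7 gives net 54, ≥ 49, so (f) meets the standard.
  All elements met. The burden passes to the insurer.
At Stage II.2 the insurer must meet a heightened civil standard (weight is at least 68): on (g) the weight is 69 less the opposing 6 gives net 63, < 68, so (g) does not meet the standard.
  The insurer does not carry Stage II.2.
The policyholder prevails on this issue.
Per-issue: Issue I → policyholder; Issue II → policyholder. The policyholder must prevail on at least one issue; overall, the policyholder prevails.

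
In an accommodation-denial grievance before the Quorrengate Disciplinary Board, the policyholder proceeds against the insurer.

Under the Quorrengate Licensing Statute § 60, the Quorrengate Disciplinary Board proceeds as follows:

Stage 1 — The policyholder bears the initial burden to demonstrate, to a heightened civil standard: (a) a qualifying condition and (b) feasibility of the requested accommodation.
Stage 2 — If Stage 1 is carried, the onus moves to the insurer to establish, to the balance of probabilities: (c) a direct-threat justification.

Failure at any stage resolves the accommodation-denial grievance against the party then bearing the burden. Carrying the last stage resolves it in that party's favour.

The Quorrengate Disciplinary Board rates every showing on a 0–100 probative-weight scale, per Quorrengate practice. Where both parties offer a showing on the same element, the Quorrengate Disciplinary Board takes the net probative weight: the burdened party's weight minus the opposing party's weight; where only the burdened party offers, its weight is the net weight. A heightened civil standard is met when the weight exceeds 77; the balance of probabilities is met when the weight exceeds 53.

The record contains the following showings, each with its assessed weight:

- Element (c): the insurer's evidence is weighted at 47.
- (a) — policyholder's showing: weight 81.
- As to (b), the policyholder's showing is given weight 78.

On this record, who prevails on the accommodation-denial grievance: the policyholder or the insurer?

Stage 1 — burden on policyholder; standard: a heightened civil standard (weight exceeds 77).
    (a): 81 > 77 [met]
    (b): 78 > 77 [met]
  Stage 1 is satisfied; the onus moves to the insurer.
Stage 2 — burden on insurer; standard: the balance of probabilities (weight exceeds 53).
    (c): 47 ≤ 53 [not met]
  The insurer does not carry Stage 2.
The analysis ends at Stage 2; the policyholder prevails.

policyholder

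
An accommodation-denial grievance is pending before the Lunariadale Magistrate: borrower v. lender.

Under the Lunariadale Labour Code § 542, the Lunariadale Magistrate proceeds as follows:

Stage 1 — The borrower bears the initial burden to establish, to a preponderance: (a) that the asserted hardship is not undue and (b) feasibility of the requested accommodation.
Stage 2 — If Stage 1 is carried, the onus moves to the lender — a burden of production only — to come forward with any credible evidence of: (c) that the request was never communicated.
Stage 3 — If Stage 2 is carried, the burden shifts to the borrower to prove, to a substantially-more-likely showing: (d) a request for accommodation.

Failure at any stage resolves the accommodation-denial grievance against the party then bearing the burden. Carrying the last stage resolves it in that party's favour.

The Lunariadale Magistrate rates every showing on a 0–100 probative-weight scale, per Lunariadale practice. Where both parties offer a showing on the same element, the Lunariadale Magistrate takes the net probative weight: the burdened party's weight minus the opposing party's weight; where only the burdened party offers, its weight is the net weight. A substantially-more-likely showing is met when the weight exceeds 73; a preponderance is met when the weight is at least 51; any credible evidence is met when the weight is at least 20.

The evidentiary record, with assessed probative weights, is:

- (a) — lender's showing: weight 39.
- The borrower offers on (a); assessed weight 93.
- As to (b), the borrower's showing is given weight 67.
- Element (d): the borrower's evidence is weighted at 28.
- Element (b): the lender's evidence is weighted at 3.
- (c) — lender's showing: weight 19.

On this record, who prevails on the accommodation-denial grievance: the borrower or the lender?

borrower

At Stage 1 the borrower must meet a preponderance (weight is at least 51): on (a) the weight is 93 less the opposing 39 gives net 54, which does reach 51, so (a) meets the standard; on (b) the weight is 67 less the opposing 3 gives net 64, ≥ 51, so (b) meets the standard.
  Stage 1 carried; the burden shifts to the lender.
At Stage 2 the lender must meet any credible evidence (weight is at least 20): on (c) the weight is 19, < 20, so (c) does not meet the standard.
  The lender does not carry Stage 2.
So the borrower prevails.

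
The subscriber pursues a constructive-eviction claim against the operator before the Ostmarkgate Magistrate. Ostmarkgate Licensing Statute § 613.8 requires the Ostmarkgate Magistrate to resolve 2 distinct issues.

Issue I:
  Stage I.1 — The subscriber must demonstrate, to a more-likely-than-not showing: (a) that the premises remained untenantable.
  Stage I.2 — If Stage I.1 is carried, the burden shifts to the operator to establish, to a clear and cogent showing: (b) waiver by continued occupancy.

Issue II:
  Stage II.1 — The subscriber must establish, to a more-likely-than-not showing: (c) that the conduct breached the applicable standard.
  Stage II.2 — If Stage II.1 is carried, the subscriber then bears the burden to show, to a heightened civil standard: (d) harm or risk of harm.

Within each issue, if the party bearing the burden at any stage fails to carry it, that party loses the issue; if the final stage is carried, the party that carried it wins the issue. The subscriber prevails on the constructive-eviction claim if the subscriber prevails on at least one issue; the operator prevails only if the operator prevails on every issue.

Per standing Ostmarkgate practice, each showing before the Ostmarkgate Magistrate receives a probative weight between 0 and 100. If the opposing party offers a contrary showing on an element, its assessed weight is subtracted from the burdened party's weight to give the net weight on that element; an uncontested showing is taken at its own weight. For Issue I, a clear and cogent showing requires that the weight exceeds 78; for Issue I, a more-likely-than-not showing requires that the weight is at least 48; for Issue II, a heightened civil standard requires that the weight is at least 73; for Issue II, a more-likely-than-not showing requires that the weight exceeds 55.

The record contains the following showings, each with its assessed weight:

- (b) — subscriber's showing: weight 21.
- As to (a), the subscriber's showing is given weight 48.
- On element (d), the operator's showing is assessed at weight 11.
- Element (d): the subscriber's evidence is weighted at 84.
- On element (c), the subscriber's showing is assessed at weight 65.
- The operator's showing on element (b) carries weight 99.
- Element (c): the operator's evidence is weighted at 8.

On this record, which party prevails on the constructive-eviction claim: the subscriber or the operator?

— Issue I —
Stage I.1 (subscriber, a more-likely-than-not showing, weight is at least 48): (a) 48 ≥ 48 — meets.
  Stage I.1 is satisfied; the onus moves to the operator.
Stage I.2 (operator, a clear and cogent showing, weight exceeds 78): (b) net 99−21=78 ≤ 78 — fails.
  Not every element is met, so the operator fails to carry Stage I.2.
The subscriber prevails on this issue.
— Issue II —
At Stage II.1 the subscriber must meet a more-likely-than-not showing (weight exceeds 55): on (c) the weight is 65 less the opposing 8 gives net 57, which does exceed 55, so (c) meets the standard.
  Stage II.1 carried; the burden remains with the subscriber.
At Stage II.2 the subscriber must meet a heightened civil standard (weight is at least 73): on (d) the weight is 84 less the opposing 11 gives net 73, ≥ 73, so (d) meets the standard.
  All elements met at the final stage.
Every stage carried; the subscriber prevails on this issue.
Per-issue: Issue I → subscriber; Issue II → subscriber. The subscriber must prevail on at least one issue; overall, the subscriber prevails.

subscriber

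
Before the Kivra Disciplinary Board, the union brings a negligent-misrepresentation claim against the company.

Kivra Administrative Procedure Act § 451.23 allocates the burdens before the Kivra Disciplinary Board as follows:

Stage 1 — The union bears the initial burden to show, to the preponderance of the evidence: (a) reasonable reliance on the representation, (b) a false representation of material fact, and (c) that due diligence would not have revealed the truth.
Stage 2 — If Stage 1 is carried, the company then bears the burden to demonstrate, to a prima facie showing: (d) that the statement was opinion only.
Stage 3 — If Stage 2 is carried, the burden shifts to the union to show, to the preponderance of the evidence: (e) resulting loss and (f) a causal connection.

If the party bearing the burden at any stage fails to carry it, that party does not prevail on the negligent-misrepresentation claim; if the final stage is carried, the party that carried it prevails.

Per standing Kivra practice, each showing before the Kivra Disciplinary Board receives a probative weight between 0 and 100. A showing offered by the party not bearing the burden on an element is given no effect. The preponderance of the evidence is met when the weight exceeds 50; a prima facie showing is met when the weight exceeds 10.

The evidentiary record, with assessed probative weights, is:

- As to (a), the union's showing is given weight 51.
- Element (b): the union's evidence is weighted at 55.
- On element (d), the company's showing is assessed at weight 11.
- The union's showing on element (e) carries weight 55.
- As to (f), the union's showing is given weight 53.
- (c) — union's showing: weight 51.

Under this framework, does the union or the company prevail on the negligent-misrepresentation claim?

union

At Stage 1 the union must meet the preponderance of the evidence (weight exceeds 50): on (a) the weight is 51, > 50, so (a) meets the standard; on (b) the weight is 55, which does exceed 50, so (b) meets the standard; on (c) the weight is 51, which does exceed 50, so (c) meets the standard.
  Stage 1 is satisfied; the onus moves to the company.
At Stage 2 the company must meet a prima facie showing (weight exceeds 10): on (d) the weight is 11, which does exceed 10, so (d) meets the standard.
  All elements met. The burden passes to the union.
At Stage 3 the union must meet the preponderance of the evidence (weight exceeds 50): on (e) the weight is 55, which does exceed 50, so (e) meets the standard; on (f) the weight is 53, which does exceed 50, so (f) meets the standard.
  Stage 3 carried; the final stage is satisfied.
With every stage satisfied, the union prevails.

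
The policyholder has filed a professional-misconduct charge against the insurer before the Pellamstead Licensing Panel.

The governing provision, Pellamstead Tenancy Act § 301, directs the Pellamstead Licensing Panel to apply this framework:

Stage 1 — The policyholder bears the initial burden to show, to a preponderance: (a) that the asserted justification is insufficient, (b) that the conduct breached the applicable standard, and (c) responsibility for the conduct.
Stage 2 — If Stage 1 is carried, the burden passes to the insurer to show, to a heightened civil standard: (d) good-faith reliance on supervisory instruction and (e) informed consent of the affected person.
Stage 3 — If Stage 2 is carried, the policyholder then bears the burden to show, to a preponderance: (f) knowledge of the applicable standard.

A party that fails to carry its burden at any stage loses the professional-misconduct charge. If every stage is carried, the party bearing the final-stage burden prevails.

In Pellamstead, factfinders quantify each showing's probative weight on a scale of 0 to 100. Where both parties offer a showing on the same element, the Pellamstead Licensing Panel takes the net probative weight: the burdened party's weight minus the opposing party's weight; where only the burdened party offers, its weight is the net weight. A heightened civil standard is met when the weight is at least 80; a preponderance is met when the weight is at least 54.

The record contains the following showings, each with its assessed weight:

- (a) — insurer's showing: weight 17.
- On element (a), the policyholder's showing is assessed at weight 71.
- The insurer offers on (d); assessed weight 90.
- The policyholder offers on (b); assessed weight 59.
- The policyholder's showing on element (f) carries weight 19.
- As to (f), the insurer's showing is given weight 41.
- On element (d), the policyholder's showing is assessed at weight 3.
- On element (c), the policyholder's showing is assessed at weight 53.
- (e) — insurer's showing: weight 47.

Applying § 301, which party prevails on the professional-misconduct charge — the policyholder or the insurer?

insurer

At Stage 1 the policyholder must meet a preponderance (weight is at least 54): on (a) the weight is 71 less the opposing 17 gives net 54, ≥ 54, so (a) meets the standard; on (b) the weight is 59, ≥ 54, so (b) meets the standard; on (c) the weight is 53, < 54, so (c) does not meet the standard.
  Stage 1 not carried; the policyholder fails its burden.
The analysis ends at Stage 1; the insurer prevails.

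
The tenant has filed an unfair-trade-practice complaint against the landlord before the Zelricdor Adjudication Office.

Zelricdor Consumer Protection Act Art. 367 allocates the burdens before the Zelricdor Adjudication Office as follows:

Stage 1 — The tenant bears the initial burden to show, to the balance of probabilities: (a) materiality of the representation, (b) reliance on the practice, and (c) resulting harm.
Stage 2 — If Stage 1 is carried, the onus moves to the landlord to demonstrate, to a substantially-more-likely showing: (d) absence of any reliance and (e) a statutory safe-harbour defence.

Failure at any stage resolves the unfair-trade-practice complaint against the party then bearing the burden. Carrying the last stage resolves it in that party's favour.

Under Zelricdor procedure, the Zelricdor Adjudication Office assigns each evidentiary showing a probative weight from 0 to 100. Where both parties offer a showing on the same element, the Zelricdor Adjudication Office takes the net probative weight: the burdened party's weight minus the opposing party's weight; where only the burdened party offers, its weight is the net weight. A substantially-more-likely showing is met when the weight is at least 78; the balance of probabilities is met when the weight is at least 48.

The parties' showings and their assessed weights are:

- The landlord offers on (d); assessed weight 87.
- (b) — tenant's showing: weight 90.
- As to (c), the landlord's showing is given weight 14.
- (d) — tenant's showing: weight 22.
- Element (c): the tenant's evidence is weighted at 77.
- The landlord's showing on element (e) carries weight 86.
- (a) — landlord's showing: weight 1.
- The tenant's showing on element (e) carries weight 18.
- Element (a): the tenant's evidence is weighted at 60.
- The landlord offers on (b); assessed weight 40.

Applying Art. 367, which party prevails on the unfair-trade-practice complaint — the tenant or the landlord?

tenant

Stage 1 — burden on tenant; standard: the balance of probabilities (weight is at least 48).
    (a): 60 − 1 = 59 ≥ 48 [met]
    (b): 90 − 40 = 50 ≥ 48 [met]
    (c): 77 − 14 = 63 ≥ 48 [met]
  Stage 1 is satisfied; the onus moves to the landlord.
Stage 2 — burden on landlord; standard: a substantially-more-likely showing (weight is at least 78).
    (d): 87 − 22 = 65 < 78 [not met]
    (e): 86 − 18 = 68 < 78 [not met]
  The landlord does not carry Stage 2.
The analysis ends at Stage 2; the tenant prevails.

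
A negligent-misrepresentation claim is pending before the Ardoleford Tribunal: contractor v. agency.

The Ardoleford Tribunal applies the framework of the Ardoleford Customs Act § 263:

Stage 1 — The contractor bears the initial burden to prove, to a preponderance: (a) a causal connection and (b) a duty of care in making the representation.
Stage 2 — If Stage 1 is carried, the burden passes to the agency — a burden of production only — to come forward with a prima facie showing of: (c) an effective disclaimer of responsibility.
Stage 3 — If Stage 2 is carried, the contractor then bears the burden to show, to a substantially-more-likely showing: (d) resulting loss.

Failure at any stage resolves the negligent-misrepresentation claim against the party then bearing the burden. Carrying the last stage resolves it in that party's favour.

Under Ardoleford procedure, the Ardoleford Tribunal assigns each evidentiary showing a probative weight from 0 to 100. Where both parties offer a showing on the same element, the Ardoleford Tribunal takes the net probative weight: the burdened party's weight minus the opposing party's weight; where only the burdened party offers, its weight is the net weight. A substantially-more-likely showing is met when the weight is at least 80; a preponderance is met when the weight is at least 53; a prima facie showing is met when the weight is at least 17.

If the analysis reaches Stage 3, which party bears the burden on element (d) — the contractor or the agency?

contractor

Stage 3's rule assigns the burden to the contractor (to a substantially-more-likely showing).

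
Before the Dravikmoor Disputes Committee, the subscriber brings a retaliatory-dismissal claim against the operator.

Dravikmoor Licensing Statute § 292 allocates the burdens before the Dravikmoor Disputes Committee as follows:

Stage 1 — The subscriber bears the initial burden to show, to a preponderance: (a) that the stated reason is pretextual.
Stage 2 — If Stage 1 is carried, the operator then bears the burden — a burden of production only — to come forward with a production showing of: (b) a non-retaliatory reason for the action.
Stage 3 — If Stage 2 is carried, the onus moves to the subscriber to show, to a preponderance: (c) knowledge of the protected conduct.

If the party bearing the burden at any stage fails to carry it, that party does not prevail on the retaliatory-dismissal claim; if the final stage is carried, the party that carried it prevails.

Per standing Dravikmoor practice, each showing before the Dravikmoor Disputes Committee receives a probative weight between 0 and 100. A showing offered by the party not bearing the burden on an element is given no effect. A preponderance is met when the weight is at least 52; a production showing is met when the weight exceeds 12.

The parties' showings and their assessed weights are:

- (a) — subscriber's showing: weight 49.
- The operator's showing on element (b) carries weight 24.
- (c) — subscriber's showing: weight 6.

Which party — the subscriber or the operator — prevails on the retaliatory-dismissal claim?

Stage 1 (subscriber, a preponderance, weight is at least 52): (a) 49 < 52 — fails.
  Stage 1 not carried; the subscriber fails its burden.
The analysis ends at Stage 1; the operator prevails.

operator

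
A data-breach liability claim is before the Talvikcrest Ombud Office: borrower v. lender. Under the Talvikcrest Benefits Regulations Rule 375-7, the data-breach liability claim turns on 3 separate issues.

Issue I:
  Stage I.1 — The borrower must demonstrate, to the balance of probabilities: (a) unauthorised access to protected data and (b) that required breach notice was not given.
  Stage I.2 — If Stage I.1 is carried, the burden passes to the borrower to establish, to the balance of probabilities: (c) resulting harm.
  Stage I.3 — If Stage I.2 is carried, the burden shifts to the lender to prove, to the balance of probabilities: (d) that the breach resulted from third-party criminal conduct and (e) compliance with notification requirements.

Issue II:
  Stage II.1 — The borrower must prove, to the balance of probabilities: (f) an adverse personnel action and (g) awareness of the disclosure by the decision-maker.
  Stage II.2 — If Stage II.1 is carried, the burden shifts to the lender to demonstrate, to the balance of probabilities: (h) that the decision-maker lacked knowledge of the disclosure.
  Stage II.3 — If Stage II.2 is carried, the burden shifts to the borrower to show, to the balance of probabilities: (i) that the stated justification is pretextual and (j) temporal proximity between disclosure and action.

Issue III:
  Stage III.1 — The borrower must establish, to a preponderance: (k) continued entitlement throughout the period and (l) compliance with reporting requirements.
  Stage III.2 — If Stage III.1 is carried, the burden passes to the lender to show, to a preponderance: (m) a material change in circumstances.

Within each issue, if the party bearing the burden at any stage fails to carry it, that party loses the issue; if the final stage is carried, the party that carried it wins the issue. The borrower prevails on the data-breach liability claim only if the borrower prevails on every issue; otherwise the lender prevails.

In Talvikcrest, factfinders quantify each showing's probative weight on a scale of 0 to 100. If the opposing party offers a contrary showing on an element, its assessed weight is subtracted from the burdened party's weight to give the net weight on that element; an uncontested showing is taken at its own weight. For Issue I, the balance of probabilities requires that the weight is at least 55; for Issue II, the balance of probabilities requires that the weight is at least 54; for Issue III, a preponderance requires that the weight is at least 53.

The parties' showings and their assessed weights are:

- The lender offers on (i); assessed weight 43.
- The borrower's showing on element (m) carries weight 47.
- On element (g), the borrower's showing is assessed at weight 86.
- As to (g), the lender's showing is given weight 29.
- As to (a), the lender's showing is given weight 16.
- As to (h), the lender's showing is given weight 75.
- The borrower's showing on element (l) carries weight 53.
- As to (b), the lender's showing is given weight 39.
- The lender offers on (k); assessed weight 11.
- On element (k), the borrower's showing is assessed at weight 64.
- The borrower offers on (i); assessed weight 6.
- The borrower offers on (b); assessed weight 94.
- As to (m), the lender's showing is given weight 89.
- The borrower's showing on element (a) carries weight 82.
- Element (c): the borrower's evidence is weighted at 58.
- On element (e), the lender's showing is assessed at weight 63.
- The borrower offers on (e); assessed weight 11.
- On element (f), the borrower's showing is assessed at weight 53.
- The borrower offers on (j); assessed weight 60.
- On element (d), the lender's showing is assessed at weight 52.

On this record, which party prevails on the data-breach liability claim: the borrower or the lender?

— Issue I —
Stage I.1 — burden on borrower; standard: the balance of probabilities (weight is at least 55).
    (a): 82 − 16 = 66 ≥ 55 [met]
    (b): 94 − 39 = 55 ≥ 55 [met]
  Stage I.1 carried; the burden remains with the borrower.
Stage I.2 — burden on borrower; standard: the balance of probabilities (weight is at least 55).
    (c): 58 ≥ 55 [met]
  Stage I.2 is satisfied; the onus moves to the lender.
Stage I.3 — burden on lender; standard: the balance of probabilities (weight is at least 55).
    (d): 52 < 55 [not met]
    (e): 63 − 11 = 52 < 55 [not met]
  Not every element is met, so the lender fails to carry Stage I.3.
The borrower prevails on this issue.
— Issue II —
Stage II.1 (borrower, the balance of probabilities, weight is at least 54): (f) 53 < 54 — fails; (g) net 86−29=57 ≥ 54 — meets.
  Not every element is met, so the borrower fails to carry Stage II.1.
The lender prevails on this issue.
— Issue III —
At Stage III.1 the borrower must meet a preponderance (weight is at least 53): on (k) the weight is 64 less the opposing 11 gives net 53, ≥ 53, so (k) meets the standard; on (l) the weight is 53, which does reach 53, so (l) meets the standard.
  All elements met. The burden passes to the lender.
At Stage III.2 the lender must meet a preponderance (weight is at least 53): on (m) the weight is 89 less the opposing 47 gives net 42, which does not reach 53, so (m) does not meet the standard.
  The lender does not carry Stage III.2.
The borrower prevails on this issue.
Per-issue: Issue I → borrower; Issue II → lender; Issue III → borrower. The borrower must prevail on every issue; overall, the lender prevails.

lender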